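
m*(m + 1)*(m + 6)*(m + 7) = m^4 + 14*m^3 + 55*m^2 + 42*m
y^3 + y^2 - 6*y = y*(y - 2)*(y + 3)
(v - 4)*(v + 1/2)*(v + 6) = v^3 + 5*v^2/2 - 23*v - 12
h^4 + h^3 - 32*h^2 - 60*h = h*(h - 6)*(h + 2)*(h + 5)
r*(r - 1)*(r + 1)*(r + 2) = r^4 + 2*r^3 - r^2 - 2*r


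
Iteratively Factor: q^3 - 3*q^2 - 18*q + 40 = (q - 2)*(q^2 - q - 20) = (q - 2)*(q + 4)*(q - 5)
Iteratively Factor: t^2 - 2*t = (t - 2)*(t)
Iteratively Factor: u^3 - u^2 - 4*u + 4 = (u - 1)*(u^2 - 4) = (u - 1)*(u + 2)*(u - 2)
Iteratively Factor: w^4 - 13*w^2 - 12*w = (w + 1)*(w^3 - w^2 - 12*w) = (w + 1)*(w + 3)*(w^2 - 4*w) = (w - 4)*(w + 1)*(w + 3)*(w)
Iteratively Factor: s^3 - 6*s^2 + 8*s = (s)*(s^2 - 6*s + 8) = s*(s - 2)*(s - 4)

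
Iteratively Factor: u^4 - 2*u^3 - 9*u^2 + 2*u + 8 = (u - 1)*(u^3 - u^2 - 10*u - 8) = (u - 4)*(u - 1)*(u^2 + 3*u + 2) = (u - 4)*(u - 1)*(u + 1)*(u + 2)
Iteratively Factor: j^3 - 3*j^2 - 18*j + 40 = (j - 5)*(j^2 + 2*j - 8) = (j - 5)*(j + 4)*(j - 2)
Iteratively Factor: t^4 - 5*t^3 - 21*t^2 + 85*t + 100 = (t + 4)*(t^3 - 9*t^2 + 15*t + 25) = (t - 5)*(t + 4)*(t^2 - 4*t - 5) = (t - 5)^2*(t + 4)*(t + 1)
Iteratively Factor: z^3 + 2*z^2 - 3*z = (z + 3)*(z^2 - z) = z*(z + 3)*(z - 1)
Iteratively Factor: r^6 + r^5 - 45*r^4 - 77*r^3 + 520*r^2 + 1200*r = (r - 5)*(r^5 + 6*r^4 - 15*r^3 - 152*r^2 - 240*r) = (r - 5)*(r + 4)*(r^4 + 2*r^3 - 23*r^2 - 60*r) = r*(r - 5)*(r + 4)*(r^3 + 2*r^2 - 23*r - 60) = r*(r - 5)*(r + 3)*(r + 4)*(r^2 - r - 20) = r*(r - 5)*(r + 3)*(r + 4)^2*(r - 5)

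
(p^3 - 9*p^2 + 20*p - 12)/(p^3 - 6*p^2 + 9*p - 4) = (p^2 - 8*p + 12)/(p^2 - 5*p + 4)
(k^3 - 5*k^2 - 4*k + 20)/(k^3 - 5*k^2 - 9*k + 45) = (k^2 - 4)/(k^2 - 9)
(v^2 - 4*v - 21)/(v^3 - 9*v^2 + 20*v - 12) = (v^2 - 4*v - 21)/(v^3 - 9*v^2 + 20*v - 12)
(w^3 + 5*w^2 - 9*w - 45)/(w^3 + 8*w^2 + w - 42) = (w^2 + 2*w - 15)/(w^2 + 5*w - 14)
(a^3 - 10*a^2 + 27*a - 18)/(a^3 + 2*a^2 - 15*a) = (a^2 - 7*a + 6)/(a*(a + 5))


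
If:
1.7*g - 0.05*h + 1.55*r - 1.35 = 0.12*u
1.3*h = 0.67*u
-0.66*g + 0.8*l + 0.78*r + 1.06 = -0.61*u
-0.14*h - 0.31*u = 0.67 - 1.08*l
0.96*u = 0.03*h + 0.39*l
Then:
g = 1.67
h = 0.15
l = 0.73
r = -0.93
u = 0.30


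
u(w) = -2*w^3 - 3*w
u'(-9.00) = -489.00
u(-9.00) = 1485.00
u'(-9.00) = -489.00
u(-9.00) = 1485.00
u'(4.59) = -129.41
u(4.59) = -207.18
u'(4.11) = -104.35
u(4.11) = -151.18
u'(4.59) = -129.41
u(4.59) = -207.18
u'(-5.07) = -157.23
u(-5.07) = 275.86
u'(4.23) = -110.36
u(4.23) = -164.06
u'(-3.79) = -89.18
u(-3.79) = 120.25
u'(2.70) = -46.74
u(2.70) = -47.47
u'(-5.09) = -158.45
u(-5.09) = 279.01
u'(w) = -6*w^2 - 3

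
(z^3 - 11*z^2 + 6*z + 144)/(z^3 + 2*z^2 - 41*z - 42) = (z^2 - 5*z - 24)/(z^2 + 8*z + 7)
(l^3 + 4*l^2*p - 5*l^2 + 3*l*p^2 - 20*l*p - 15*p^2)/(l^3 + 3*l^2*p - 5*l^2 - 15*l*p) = (l + p)/l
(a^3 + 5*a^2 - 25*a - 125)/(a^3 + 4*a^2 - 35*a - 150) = (a - 5)/(a - 6)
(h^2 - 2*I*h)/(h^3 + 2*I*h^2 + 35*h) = (h - 2*I)/(h^2 + 2*I*h + 35)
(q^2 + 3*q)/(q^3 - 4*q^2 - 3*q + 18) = q*(q + 3)/(q^3 - 4*q^2 - 3*q + 18)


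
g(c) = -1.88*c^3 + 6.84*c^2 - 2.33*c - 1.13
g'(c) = -5.64*c^2 + 13.68*c - 2.33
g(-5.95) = 650.90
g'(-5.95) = -283.40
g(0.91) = 1.00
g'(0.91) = 5.45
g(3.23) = -0.65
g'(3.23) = -16.99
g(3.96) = -19.84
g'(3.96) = -36.60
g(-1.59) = 27.42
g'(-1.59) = -38.34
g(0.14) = -1.33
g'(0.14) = -0.53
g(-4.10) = 252.97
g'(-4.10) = -153.23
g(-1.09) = 11.97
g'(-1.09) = -23.94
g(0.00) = -1.13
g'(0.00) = -2.33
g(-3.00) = 118.18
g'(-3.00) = -94.13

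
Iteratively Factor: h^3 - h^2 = (h)*(h^2 - h) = h^2*(h - 1)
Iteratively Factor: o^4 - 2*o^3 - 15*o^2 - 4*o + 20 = (o - 1)*(o^3 - o^2 - 16*o - 20) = (o - 5)*(o - 1)*(o^2 + 4*o + 4) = (o - 5)*(o - 1)*(o + 2)*(o + 2)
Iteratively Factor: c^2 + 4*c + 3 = (c + 3)*(c + 1)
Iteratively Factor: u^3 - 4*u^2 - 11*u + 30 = (u - 2)*(u^2 - 2*u - 15) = (u - 2)*(u + 3)*(u - 5)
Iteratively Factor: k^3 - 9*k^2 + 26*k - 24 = (k - 2)*(k^2 - 7*k + 12) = (k - 3)*(k - 2)*(k - 4)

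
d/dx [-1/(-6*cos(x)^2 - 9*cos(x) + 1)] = 3*(4*cos(x) + 3)*sin(x)/(6*cos(x)^2 + 9*cos(x) - 1)^2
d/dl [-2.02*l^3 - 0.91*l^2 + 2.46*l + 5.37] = -6.06*l^2 - 1.82*l + 2.46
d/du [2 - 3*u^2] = -6*u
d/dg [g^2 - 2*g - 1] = 2*g - 2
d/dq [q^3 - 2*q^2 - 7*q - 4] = 3*q^2 - 4*q - 7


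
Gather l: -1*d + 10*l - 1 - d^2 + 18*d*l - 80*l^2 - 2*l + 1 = -d^2 - d - 80*l^2 + l*(18*d + 8)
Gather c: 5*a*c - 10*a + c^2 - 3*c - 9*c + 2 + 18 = -10*a + c^2 + c*(5*a - 12) + 20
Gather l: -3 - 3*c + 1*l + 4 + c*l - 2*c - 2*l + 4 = -5*c + l*(c - 1) + 5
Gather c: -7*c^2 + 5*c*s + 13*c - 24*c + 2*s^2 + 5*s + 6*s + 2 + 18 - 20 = -7*c^2 + c*(5*s - 11) + 2*s^2 + 11*s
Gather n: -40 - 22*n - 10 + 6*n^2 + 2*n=6*n^2 - 20*n - 50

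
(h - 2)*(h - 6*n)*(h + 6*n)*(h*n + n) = h^4*n - h^3*n - 36*h^2*n^3 - 2*h^2*n + 36*h*n^3 + 72*n^3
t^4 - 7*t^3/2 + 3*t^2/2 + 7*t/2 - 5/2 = (t - 5/2)*(t - 1)^2*(t + 1)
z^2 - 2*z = z*(z - 2)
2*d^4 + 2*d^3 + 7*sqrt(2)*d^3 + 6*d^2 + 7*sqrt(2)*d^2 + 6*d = d*(d + 3*sqrt(2))*(sqrt(2)*d + 1)*(sqrt(2)*d + sqrt(2))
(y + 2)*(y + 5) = y^2 + 7*y + 10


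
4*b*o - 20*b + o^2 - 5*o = (4*b + o)*(o - 5)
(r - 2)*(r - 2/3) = r^2 - 8*r/3 + 4/3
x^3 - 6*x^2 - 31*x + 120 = (x - 8)*(x - 3)*(x + 5)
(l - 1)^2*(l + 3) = l^3 + l^2 - 5*l + 3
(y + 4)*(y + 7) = y^2 + 11*y + 28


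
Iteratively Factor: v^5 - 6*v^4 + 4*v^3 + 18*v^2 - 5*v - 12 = (v + 1)*(v^4 - 7*v^3 + 11*v^2 + 7*v - 12) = (v - 4)*(v + 1)*(v^3 - 3*v^2 - v + 3) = (v - 4)*(v + 1)^2*(v^2 - 4*v + 3) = (v - 4)*(v - 3)*(v + 1)^2*(v - 1)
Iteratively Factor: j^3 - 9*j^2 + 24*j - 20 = (j - 2)*(j^2 - 7*j + 10) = (j - 2)^2*(j - 5)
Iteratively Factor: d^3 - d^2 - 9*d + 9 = (d - 1)*(d^2 - 9) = (d - 1)*(d + 3)*(d - 3)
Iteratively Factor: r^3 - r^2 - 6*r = (r - 3)*(r^2 + 2*r) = r*(r - 3)*(r + 2)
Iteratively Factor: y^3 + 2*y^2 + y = (y)*(y^2 + 2*y + 1) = y*(y + 1)*(y + 1)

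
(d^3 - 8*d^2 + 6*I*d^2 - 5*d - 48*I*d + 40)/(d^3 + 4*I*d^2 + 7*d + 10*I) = (d - 8)/(d - 2*I)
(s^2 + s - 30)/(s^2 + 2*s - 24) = (s - 5)/(s - 4)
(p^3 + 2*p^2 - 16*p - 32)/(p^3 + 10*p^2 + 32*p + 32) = (p - 4)/(p + 4)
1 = 1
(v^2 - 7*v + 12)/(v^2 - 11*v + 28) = (v - 3)/(v - 7)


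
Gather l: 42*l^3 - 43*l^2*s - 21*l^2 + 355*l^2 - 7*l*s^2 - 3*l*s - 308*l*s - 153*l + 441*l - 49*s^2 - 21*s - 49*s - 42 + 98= 42*l^3 + l^2*(334 - 43*s) + l*(-7*s^2 - 311*s + 288) - 49*s^2 - 70*s + 56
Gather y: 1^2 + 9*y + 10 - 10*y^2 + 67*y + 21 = -10*y^2 + 76*y + 32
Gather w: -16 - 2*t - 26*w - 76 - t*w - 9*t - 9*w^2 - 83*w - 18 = -11*t - 9*w^2 + w*(-t - 109) - 110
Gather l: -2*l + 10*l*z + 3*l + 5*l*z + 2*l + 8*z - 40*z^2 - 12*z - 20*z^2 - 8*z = l*(15*z + 3) - 60*z^2 - 12*z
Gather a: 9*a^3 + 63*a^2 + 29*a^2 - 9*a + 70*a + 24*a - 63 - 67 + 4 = 9*a^3 + 92*a^2 + 85*a - 126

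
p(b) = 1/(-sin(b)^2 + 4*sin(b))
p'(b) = (2*sin(b)*cos(b) - 4*cos(b))/(-sin(b)^2 + 4*sin(b))^2 = 2*(sin(b) - 2)*cos(b)/((sin(b) - 4)^2*sin(b)^2)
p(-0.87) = -0.27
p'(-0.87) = -0.27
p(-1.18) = -0.22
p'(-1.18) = -0.11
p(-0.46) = -0.51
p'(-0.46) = -1.13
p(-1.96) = -0.22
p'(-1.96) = 0.11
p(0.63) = 0.50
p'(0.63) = -0.56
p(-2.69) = -0.52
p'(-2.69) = 1.17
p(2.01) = 0.36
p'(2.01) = 0.12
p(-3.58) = 0.66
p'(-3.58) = 1.24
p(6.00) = -0.84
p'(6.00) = -3.06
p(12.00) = -0.41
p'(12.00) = -0.72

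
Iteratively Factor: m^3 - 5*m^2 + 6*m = (m - 3)*(m^2 - 2*m) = m*(m - 3)*(m - 2)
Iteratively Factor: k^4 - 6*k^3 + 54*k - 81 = (k - 3)*(k^3 - 3*k^2 - 9*k + 27) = (k - 3)*(k + 3)*(k^2 - 6*k + 9) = (k - 3)^2*(k + 3)*(k - 3)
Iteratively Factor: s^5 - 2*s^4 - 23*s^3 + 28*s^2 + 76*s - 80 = (s - 1)*(s^4 - s^3 - 24*s^2 + 4*s + 80) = (s - 1)*(s + 2)*(s^3 - 3*s^2 - 18*s + 40) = (s - 5)*(s - 1)*(s + 2)*(s^2 + 2*s - 8) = (s - 5)*(s - 1)*(s + 2)*(s + 4)*(s - 2)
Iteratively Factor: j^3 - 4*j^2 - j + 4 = (j - 1)*(j^2 - 3*j - 4) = (j - 4)*(j - 1)*(j + 1)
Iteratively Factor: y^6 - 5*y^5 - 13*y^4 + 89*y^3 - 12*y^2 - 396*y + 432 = (y - 3)*(y^5 - 2*y^4 - 19*y^3 + 32*y^2 + 84*y - 144) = (y - 3)*(y + 3)*(y^4 - 5*y^3 - 4*y^2 + 44*y - 48) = (y - 3)*(y - 2)*(y + 3)*(y^3 - 3*y^2 - 10*y + 24) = (y - 3)*(y - 2)*(y + 3)^2*(y^2 - 6*y + 8) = (y - 4)*(y - 3)*(y - 2)*(y + 3)^2*(y - 2)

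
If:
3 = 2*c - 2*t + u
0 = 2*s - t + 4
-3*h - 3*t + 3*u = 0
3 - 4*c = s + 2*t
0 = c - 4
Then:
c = 4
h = -47/5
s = -21/5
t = -22/5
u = -69/5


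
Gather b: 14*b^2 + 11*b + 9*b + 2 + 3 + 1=14*b^2 + 20*b + 6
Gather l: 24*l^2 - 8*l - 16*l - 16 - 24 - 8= 24*l^2 - 24*l - 48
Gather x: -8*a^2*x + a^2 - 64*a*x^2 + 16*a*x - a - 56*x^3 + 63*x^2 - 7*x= a^2 - a - 56*x^3 + x^2*(63 - 64*a) + x*(-8*a^2 + 16*a - 7)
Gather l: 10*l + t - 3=10*l + t - 3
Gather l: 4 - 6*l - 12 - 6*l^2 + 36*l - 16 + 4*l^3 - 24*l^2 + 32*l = 4*l^3 - 30*l^2 + 62*l - 24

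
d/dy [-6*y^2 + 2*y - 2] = 2 - 12*y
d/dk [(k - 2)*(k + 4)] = 2*k + 2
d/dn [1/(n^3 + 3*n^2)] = 3*(-n - 2)/(n^3*(n + 3)^2)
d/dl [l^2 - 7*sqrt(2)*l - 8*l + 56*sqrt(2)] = 2*l - 7*sqrt(2) - 8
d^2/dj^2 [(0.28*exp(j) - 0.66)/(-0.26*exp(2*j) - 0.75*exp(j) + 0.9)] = (-0.018928*exp(4*j) + 0.233064*exp(3*j) - 0.00702000000000014*exp(2*j) + 0.80001*exp(j) + 0.2187)*exp(j)/(0.017576*exp(6*j) + 0.1521*exp(5*j) + 0.25623*exp(4*j) - 0.631125*exp(3*j) - 0.88695*exp(2*j) + 1.8225*exp(j) - 0.729)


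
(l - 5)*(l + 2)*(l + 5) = l^3 + 2*l^2 - 25*l - 50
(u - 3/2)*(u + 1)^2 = u^3 + u^2/2 - 2*u - 3/2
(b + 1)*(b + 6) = b^2 + 7*b + 6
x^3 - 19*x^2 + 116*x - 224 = (x - 8)*(x - 7)*(x - 4)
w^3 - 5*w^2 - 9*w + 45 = (w - 5)*(w - 3)*(w + 3)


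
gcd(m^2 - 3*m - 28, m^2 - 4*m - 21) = m - 7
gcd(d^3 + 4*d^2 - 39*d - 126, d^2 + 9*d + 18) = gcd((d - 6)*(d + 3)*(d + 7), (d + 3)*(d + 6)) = d + 3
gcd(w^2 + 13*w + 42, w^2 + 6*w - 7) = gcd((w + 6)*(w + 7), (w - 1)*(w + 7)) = w + 7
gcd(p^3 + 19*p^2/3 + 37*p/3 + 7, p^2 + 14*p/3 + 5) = p + 3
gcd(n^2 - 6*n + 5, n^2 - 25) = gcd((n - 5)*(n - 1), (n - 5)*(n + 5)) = n - 5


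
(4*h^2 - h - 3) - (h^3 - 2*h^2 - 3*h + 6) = -h^3 + 6*h^2 + 2*h - 9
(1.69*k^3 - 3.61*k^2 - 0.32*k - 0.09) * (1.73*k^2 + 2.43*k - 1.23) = 2.9237*k^5 - 2.1386*k^4 - 11.4046*k^3 + 3.507*k^2 + 0.1749*k + 0.1107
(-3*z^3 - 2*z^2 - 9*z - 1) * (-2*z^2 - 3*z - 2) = 6*z^5 + 13*z^4 + 30*z^3 + 33*z^2 + 21*z + 2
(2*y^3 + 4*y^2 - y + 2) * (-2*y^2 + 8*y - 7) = -4*y^5 + 8*y^4 + 20*y^3 - 40*y^2 + 23*y - 14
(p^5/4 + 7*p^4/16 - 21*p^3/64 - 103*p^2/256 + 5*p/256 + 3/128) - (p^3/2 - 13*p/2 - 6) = p^5/4 + 7*p^4/16 - 53*p^3/64 - 103*p^2/256 + 1669*p/256 + 771/128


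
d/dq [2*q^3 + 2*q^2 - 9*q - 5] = 6*q^2 + 4*q - 9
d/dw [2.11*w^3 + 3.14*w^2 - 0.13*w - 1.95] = 6.33*w^2 + 6.28*w - 0.13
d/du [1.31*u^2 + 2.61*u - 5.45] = 2.62*u + 2.61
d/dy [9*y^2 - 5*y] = 18*y - 5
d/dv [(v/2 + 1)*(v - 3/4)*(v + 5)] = 3*v^2/2 + 25*v/4 + 19/8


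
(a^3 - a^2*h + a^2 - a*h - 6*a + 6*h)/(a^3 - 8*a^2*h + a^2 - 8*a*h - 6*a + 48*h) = (a - h)/(a - 8*h)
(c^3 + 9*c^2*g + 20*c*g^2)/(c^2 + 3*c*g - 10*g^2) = c*(c + 4*g)/(c - 2*g)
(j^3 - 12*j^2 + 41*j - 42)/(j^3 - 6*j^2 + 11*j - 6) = (j - 7)/(j - 1)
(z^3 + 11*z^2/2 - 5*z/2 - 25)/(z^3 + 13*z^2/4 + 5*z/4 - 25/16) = 8*(z^2 + 3*z - 10)/(8*z^2 + 6*z - 5)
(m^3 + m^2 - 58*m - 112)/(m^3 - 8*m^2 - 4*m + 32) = (m + 7)/(m - 2)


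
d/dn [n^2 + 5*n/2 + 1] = 2*n + 5/2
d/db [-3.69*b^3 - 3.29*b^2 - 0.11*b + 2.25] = -11.07*b^2 - 6.58*b - 0.11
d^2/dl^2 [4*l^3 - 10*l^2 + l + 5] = 24*l - 20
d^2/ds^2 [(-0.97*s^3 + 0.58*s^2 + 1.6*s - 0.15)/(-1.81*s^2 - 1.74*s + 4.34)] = (3.5527136788005e-15*s^5 + 8.88178419700125e-15*s^4 + 14.282804*s^3 - 68.338614*s^2 + 37.045812*s - 42.749516)/(5.929741*s^6 + 17.101242*s^5 - 26.214954*s^4 - 76.742352*s^3 + 62.857956*s^2 + 98.321832*s - 81.746504)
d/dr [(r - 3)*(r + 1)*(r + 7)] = 3*r^2 + 10*r - 17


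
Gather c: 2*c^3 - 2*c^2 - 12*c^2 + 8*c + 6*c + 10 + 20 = 2*c^3 - 14*c^2 + 14*c + 30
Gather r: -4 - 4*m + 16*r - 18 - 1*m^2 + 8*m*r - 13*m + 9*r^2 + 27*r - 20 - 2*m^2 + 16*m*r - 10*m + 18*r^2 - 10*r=-3*m^2 - 27*m + 27*r^2 + r*(24*m + 33) - 42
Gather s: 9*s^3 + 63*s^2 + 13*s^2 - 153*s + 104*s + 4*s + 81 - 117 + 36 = 9*s^3 + 76*s^2 - 45*s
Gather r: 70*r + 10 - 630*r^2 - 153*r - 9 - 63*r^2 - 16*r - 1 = -693*r^2 - 99*r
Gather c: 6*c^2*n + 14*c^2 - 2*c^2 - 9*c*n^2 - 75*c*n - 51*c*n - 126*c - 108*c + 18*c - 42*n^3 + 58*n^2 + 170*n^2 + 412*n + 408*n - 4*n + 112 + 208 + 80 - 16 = c^2*(6*n + 12) + c*(-9*n^2 - 126*n - 216) - 42*n^3 + 228*n^2 + 816*n + 384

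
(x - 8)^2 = x^2 - 16*x + 64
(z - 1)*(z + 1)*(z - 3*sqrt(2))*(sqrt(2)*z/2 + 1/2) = sqrt(2)*z^4/2 - 5*z^3/2 - 2*sqrt(2)*z^2 + 5*z/2 + 3*sqrt(2)/2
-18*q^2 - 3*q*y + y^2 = (-6*q + y)*(3*q + y)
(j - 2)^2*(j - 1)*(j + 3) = j^4 - 2*j^3 - 7*j^2 + 20*j - 12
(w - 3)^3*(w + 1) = w^4 - 8*w^3 + 18*w^2 - 27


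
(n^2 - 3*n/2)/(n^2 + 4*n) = (n - 3/2)/(n + 4)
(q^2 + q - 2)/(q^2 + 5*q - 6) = (q + 2)/(q + 6)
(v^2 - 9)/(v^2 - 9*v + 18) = (v + 3)/(v - 6)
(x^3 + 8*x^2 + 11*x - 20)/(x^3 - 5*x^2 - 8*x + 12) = (x^2 + 9*x + 20)/(x^2 - 4*x - 12)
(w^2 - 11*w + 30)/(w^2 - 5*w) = (w - 6)/w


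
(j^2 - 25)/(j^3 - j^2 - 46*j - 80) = (j - 5)/(j^2 - 6*j - 16)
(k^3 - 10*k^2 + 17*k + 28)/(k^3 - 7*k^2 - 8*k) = (k^2 - 11*k + 28)/(k*(k - 8))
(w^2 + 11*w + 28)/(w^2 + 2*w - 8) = (w + 7)/(w - 2)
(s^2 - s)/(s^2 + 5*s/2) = 2*(s - 1)/(2*s + 5)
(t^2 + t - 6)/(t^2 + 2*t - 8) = (t + 3)/(t + 4)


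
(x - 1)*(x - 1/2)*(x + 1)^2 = x^4 + x^3/2 - 3*x^2/2 - x/2 + 1/2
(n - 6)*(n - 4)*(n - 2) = n^3 - 12*n^2 + 44*n - 48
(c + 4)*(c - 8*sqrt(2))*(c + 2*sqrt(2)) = c^3 - 6*sqrt(2)*c^2 + 4*c^2 - 24*sqrt(2)*c - 32*c - 128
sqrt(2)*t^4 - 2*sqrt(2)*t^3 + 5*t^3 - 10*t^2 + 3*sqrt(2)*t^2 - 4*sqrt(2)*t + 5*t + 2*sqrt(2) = (t - 1)^2*(t + 2*sqrt(2))*(sqrt(2)*t + 1)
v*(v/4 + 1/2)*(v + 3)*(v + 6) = v^4/4 + 11*v^3/4 + 9*v^2 + 9*v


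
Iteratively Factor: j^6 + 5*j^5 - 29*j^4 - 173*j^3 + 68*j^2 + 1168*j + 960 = (j + 1)*(j^5 + 4*j^4 - 33*j^3 - 140*j^2 + 208*j + 960) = (j + 1)*(j + 4)*(j^4 - 33*j^2 - 8*j + 240) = (j + 1)*(j + 4)^2*(j^3 - 4*j^2 - 17*j + 60) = (j - 3)*(j + 1)*(j + 4)^2*(j^2 - j - 20) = (j - 5)*(j - 3)*(j + 1)*(j + 4)^2*(j + 4)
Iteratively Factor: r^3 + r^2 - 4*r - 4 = (r + 1)*(r^2 - 4) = (r + 1)*(r + 2)*(r - 2)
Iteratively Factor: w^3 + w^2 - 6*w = (w - 2)*(w^2 + 3*w) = (w - 2)*(w + 3)*(w)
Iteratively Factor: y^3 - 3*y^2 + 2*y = (y - 1)*(y^2 - 2*y) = (y - 2)*(y - 1)*(y)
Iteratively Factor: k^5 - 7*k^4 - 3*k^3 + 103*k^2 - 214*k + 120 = (k - 1)*(k^4 - 6*k^3 - 9*k^2 + 94*k - 120) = (k - 1)*(k + 4)*(k^3 - 10*k^2 + 31*k - 30) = (k - 3)*(k - 1)*(k + 4)*(k^2 - 7*k + 10) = (k - 3)*(k - 2)*(k - 1)*(k + 4)*(k - 5)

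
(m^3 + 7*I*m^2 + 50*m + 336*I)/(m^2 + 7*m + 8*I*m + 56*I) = (m^2 - I*m + 42)/(m + 7)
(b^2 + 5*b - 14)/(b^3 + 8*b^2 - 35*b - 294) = (b - 2)/(b^2 + b - 42)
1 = 1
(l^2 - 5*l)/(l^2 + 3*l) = (l - 5)/(l + 3)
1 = 1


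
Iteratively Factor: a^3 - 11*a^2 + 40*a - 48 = (a - 4)*(a^2 - 7*a + 12) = (a - 4)^2*(a - 3)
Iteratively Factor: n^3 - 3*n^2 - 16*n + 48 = (n + 4)*(n^2 - 7*n + 12) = (n - 3)*(n + 4)*(n - 4)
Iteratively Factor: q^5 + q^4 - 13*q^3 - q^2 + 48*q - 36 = (q - 1)*(q^4 + 2*q^3 - 11*q^2 - 12*q + 36) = (q - 1)*(q + 3)*(q^3 - q^2 - 8*q + 12) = (q - 2)*(q - 1)*(q + 3)*(q^2 + q - 6) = (q - 2)*(q - 1)*(q + 3)^2*(q - 2)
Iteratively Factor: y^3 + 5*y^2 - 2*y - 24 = (y - 2)*(y^2 + 7*y + 12) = (y - 2)*(y + 4)*(y + 3)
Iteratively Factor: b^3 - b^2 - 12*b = (b + 3)*(b^2 - 4*b) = b*(b + 3)*(b - 4)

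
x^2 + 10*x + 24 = (x + 4)*(x + 6)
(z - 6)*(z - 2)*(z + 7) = z^3 - z^2 - 44*z + 84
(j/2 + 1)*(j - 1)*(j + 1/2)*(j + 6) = j^4/2 + 15*j^3/4 + 15*j^2/4 - 5*j - 3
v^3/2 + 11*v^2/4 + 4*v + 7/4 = (v/2 + 1/2)*(v + 1)*(v + 7/2)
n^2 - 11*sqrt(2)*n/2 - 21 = (n - 7*sqrt(2))*(n + 3*sqrt(2)/2)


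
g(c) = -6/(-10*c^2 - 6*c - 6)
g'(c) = -6*(20*c + 6)/(-10*c^2 - 6*c - 6)^2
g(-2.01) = 0.17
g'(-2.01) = 0.17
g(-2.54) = 0.11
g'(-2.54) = 0.09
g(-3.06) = 0.07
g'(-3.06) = 0.05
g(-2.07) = 0.16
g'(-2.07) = 0.16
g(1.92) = 0.11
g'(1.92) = -0.09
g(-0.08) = 1.07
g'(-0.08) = -0.85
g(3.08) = 0.05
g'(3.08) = -0.03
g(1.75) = 0.13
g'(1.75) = -0.11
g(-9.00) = 0.01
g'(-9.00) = 0.00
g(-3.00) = 0.08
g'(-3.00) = 0.05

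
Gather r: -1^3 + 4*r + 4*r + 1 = 8*r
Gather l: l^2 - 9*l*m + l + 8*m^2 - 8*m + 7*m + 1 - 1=l^2 + l*(1 - 9*m) + 8*m^2 - m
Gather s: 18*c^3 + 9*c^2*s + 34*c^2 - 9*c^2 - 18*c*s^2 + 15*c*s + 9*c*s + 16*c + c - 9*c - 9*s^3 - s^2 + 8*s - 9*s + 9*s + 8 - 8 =18*c^3 + 25*c^2 + 8*c - 9*s^3 + s^2*(-18*c - 1) + s*(9*c^2 + 24*c + 8)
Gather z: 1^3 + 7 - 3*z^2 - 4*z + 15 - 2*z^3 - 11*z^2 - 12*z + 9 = -2*z^3 - 14*z^2 - 16*z + 32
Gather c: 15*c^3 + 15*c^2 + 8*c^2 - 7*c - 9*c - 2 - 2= 15*c^3 + 23*c^2 - 16*c - 4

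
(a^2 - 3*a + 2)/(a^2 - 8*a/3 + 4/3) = 3*(a - 1)/(3*a - 2)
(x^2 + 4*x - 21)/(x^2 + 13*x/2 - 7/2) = 2*(x - 3)/(2*x - 1)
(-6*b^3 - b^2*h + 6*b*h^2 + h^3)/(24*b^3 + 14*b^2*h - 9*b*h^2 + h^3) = (-6*b^2 + 5*b*h + h^2)/(24*b^2 - 10*b*h + h^2)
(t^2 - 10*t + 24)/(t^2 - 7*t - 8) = (-t^2 + 10*t - 24)/(-t^2 + 7*t + 8)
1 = 1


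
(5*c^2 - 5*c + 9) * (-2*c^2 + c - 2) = -10*c^4 + 15*c^3 - 33*c^2 + 19*c - 18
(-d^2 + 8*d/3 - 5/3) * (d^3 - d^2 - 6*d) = -d^5 + 11*d^4/3 + 5*d^3/3 - 43*d^2/3 + 10*d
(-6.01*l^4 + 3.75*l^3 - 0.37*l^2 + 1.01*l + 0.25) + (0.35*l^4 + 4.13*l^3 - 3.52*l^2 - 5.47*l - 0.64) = -5.66*l^4 + 7.88*l^3 - 3.89*l^2 - 4.46*l - 0.39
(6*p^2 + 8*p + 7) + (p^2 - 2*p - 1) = 7*p^2 + 6*p + 6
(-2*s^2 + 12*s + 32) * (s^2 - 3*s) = -2*s^4 + 18*s^3 - 4*s^2 - 96*s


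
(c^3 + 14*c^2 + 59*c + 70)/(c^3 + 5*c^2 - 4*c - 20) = (c + 7)/(c - 2)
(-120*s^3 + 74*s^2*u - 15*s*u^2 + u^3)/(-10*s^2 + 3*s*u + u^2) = (-120*s^3 + 74*s^2*u - 15*s*u^2 + u^3)/(-10*s^2 + 3*s*u + u^2)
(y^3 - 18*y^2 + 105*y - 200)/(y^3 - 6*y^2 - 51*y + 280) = (y - 5)/(y + 7)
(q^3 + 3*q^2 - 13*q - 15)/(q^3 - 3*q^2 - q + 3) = (q + 5)/(q - 1)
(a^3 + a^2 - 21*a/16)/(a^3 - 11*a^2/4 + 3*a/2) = (a + 7/4)/(a - 2)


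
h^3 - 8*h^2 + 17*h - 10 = (h - 5)*(h - 2)*(h - 1)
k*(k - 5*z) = k^2 - 5*k*z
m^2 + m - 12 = (m - 3)*(m + 4)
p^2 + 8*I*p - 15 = (p + 3*I)*(p + 5*I)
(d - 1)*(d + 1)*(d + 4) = d^3 + 4*d^2 - d - 4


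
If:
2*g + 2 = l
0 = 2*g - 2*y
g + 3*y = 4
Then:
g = 1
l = 4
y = 1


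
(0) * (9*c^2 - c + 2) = 0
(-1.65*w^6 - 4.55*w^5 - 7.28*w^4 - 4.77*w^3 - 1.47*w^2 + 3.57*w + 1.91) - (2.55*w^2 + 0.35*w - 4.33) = -1.65*w^6 - 4.55*w^5 - 7.28*w^4 - 4.77*w^3 - 4.02*w^2 + 3.22*w + 6.24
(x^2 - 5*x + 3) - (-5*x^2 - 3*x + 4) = 6*x^2 - 2*x - 1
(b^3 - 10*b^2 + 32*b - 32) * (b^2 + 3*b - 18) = b^5 - 7*b^4 - 16*b^3 + 244*b^2 - 672*b + 576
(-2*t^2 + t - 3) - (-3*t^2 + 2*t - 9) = t^2 - t + 6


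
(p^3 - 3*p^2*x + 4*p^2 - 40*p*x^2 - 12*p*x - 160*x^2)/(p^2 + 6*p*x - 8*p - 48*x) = (p^3 - 3*p^2*x + 4*p^2 - 40*p*x^2 - 12*p*x - 160*x^2)/(p^2 + 6*p*x - 8*p - 48*x)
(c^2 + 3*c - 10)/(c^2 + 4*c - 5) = (c - 2)/(c - 1)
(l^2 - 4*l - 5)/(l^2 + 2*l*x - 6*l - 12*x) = (l^2 - 4*l - 5)/(l^2 + 2*l*x - 6*l - 12*x)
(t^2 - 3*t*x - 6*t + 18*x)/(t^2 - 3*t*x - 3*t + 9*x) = (t - 6)/(t - 3)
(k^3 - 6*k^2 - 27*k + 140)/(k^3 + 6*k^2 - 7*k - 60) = (k^2 - 11*k + 28)/(k^2 + k - 12)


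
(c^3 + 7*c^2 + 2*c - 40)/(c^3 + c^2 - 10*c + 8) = (c + 5)/(c - 1)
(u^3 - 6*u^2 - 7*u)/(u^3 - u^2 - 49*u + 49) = u*(u + 1)/(u^2 + 6*u - 7)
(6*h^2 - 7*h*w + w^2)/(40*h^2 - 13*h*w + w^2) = (6*h^2 - 7*h*w + w^2)/(40*h^2 - 13*h*w + w^2)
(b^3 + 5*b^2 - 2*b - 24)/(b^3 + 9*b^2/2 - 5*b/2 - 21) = 2*(b + 4)/(2*b + 7)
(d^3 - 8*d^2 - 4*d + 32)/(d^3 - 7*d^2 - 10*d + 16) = (d - 2)/(d - 1)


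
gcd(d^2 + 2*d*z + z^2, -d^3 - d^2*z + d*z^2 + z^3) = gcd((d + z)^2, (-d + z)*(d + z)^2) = d^2 + 2*d*z + z^2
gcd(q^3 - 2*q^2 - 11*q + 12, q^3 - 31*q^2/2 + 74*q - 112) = q - 4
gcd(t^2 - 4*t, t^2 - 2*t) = t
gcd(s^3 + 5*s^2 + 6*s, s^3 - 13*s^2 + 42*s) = s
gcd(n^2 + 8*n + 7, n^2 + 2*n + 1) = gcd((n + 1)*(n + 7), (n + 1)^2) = n + 1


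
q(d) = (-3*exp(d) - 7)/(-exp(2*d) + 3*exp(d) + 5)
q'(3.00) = -0.26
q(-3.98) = -1.40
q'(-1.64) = 0.02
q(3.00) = 0.20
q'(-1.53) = 0.02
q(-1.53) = -1.37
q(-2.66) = -1.39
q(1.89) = 1.42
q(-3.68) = -1.39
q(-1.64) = -1.37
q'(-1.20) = 0.01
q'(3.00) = -0.26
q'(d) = (-3*exp(d) - 7)*(2*exp(2*d) - 3*exp(d))/(-exp(2*d) + 3*exp(d) + 5)^2 - 3*exp(d)/(-exp(2*d) + 3*exp(d) + 5)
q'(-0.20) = -0.13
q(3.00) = 0.20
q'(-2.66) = 0.01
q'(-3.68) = 0.01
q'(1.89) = -4.02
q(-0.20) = -1.39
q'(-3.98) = 0.00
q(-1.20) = -1.36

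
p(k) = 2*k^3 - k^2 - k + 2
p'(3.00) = 47.00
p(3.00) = 44.00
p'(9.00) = 467.00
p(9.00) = 1370.00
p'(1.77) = 14.26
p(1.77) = 8.19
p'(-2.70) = 48.14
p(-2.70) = -41.96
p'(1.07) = 3.73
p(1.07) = 2.24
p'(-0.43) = 0.97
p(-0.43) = 2.09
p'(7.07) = 284.77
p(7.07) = 651.73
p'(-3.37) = 73.88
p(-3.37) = -82.53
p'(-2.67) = 47.11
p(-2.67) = -40.53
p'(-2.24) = 33.59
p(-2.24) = -23.26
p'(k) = 6*k^2 - 2*k - 1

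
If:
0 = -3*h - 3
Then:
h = -1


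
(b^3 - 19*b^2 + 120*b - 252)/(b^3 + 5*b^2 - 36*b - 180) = (b^2 - 13*b + 42)/(b^2 + 11*b + 30)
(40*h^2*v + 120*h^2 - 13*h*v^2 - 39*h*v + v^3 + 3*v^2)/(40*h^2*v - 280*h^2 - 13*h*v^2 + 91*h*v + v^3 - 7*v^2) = (v + 3)/(v - 7)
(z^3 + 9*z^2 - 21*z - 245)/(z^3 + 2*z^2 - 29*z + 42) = (z^2 + 2*z - 35)/(z^2 - 5*z + 6)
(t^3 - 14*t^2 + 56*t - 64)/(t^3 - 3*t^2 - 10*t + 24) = (t - 8)/(t + 3)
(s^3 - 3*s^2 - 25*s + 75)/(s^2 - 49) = (s^3 - 3*s^2 - 25*s + 75)/(s^2 - 49)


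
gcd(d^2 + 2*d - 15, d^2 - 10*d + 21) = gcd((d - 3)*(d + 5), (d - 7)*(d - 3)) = d - 3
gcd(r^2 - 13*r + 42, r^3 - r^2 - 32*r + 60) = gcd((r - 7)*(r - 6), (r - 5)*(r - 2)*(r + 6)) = 1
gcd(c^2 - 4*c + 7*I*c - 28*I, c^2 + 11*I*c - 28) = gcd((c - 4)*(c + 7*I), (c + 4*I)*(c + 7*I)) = c + 7*I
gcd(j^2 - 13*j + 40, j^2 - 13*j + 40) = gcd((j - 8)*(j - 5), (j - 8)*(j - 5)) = j^2 - 13*j + 40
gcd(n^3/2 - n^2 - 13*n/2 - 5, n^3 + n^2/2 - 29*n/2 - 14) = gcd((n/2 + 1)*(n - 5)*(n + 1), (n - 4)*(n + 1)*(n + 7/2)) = n + 1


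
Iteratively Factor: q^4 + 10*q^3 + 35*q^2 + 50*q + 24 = (q + 2)*(q^3 + 8*q^2 + 19*q + 12) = (q + 1)*(q + 2)*(q^2 + 7*q + 12) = (q + 1)*(q + 2)*(q + 3)*(q + 4)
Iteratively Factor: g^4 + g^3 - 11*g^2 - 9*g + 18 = (g + 3)*(g^3 - 2*g^2 - 5*g + 6) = (g - 1)*(g + 3)*(g^2 - g - 6) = (g - 3)*(g - 1)*(g + 3)*(g + 2)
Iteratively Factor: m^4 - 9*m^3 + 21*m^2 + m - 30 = (m - 3)*(m^3 - 6*m^2 + 3*m + 10) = (m - 3)*(m - 2)*(m^2 - 4*m - 5) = (m - 3)*(m - 2)*(m + 1)*(m - 5)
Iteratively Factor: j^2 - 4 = (j - 2)*(j + 2)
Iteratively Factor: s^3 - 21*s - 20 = (s - 5)*(s^2 + 5*s + 4) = (s - 5)*(s + 1)*(s + 4)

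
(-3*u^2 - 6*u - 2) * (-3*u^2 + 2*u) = 9*u^4 + 12*u^3 - 6*u^2 - 4*u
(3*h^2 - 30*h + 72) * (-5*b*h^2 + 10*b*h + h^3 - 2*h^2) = -15*b*h^4 + 180*b*h^3 - 660*b*h^2 + 720*b*h + 3*h^5 - 36*h^4 + 132*h^3 - 144*h^2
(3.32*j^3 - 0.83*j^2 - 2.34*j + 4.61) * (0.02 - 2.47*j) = -8.2004*j^4 + 2.1165*j^3 + 5.7632*j^2 - 11.4335*j + 0.0922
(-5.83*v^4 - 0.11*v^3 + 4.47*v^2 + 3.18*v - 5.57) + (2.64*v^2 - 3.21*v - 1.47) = -5.83*v^4 - 0.11*v^3 + 7.11*v^2 - 0.0299999999999998*v - 7.04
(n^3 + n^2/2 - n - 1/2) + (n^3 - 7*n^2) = 2*n^3 - 13*n^2/2 - n - 1/2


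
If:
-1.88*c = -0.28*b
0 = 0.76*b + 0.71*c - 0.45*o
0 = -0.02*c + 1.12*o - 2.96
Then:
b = 1.38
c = 0.20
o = 2.65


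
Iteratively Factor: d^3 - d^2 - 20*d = (d + 4)*(d^2 - 5*d) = (d - 5)*(d + 4)*(d)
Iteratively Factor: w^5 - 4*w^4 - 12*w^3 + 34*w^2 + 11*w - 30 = (w + 1)*(w^4 - 5*w^3 - 7*w^2 + 41*w - 30) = (w - 2)*(w + 1)*(w^3 - 3*w^2 - 13*w + 15) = (w - 2)*(w + 1)*(w + 3)*(w^2 - 6*w + 5) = (w - 5)*(w - 2)*(w + 1)*(w + 3)*(w - 1)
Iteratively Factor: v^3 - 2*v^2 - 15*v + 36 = (v - 3)*(v^2 + v - 12) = (v - 3)^2*(v + 4)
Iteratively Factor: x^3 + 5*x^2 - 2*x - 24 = (x - 2)*(x^2 + 7*x + 12) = (x - 2)*(x + 3)*(x + 4)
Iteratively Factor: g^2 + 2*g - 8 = (g + 4)*(g - 2)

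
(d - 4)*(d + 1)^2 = d^3 - 2*d^2 - 7*d - 4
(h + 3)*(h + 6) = h^2 + 9*h + 18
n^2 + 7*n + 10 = (n + 2)*(n + 5)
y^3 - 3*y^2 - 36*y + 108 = (y - 6)*(y - 3)*(y + 6)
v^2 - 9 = (v - 3)*(v + 3)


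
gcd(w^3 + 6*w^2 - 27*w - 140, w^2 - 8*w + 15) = w - 5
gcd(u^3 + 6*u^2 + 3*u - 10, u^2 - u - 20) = 1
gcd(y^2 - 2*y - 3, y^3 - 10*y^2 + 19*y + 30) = y + 1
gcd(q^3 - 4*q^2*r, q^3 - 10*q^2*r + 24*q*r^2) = q^2 - 4*q*r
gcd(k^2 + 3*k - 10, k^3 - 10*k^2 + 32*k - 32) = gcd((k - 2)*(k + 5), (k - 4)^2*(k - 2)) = k - 2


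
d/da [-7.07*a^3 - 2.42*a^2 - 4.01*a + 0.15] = -21.21*a^2 - 4.84*a - 4.01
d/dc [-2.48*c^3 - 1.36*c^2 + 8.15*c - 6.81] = -7.44*c^2 - 2.72*c + 8.15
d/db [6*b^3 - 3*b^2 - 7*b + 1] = 18*b^2 - 6*b - 7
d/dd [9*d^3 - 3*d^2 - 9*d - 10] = 27*d^2 - 6*d - 9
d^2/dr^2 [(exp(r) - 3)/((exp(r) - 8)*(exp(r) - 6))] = (exp(4*r) + 2*exp(3*r) - 162*exp(2*r) + 660*exp(r) + 288)*exp(r)/(exp(6*r) - 42*exp(5*r) + 732*exp(4*r) - 6776*exp(3*r) + 35136*exp(2*r) - 96768*exp(r) + 110592)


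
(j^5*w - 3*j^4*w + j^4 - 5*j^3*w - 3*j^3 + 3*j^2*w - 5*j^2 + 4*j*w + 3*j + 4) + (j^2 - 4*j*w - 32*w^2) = j^5*w - 3*j^4*w + j^4 - 5*j^3*w - 3*j^3 + 3*j^2*w - 4*j^2 + 3*j - 32*w^2 + 4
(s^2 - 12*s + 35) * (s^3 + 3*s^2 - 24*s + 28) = s^5 - 9*s^4 - 25*s^3 + 421*s^2 - 1176*s + 980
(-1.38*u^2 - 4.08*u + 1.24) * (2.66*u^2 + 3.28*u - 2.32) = -3.6708*u^4 - 15.3792*u^3 - 6.8824*u^2 + 13.5328*u - 2.8768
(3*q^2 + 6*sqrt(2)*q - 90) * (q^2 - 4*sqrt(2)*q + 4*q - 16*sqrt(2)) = 3*q^4 - 6*sqrt(2)*q^3 + 12*q^3 - 138*q^2 - 24*sqrt(2)*q^2 - 552*q + 360*sqrt(2)*q + 1440*sqrt(2)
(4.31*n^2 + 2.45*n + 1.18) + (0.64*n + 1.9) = 4.31*n^2 + 3.09*n + 3.08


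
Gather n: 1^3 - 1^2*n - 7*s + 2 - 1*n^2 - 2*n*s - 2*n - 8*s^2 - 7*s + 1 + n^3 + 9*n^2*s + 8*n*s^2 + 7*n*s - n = n^3 + n^2*(9*s - 1) + n*(8*s^2 + 5*s - 4) - 8*s^2 - 14*s + 4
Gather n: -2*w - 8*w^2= -8*w^2 - 2*w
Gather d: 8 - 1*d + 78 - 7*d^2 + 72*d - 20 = -7*d^2 + 71*d + 66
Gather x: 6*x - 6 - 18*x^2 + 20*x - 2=-18*x^2 + 26*x - 8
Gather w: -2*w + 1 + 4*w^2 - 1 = 4*w^2 - 2*w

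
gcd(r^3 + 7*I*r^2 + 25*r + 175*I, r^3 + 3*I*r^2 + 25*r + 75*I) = r^2 + 25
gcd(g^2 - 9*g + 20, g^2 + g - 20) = g - 4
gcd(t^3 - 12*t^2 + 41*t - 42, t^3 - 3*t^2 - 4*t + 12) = t^2 - 5*t + 6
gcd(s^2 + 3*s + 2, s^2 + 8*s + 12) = s + 2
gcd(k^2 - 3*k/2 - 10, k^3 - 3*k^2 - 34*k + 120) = k - 4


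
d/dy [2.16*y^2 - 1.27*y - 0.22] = 4.32*y - 1.27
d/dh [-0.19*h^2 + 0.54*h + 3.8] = 0.54 - 0.38*h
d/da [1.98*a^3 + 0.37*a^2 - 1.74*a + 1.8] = 5.94*a^2 + 0.74*a - 1.74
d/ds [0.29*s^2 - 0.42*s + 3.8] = 0.58*s - 0.42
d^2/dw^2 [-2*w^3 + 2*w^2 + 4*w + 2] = 4 - 12*w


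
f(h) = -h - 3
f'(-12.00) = -1.00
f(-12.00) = 9.00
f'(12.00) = -1.00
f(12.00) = -15.00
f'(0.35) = -1.00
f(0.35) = -3.35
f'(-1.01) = -1.00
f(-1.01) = -1.99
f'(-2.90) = -1.00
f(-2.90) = -0.10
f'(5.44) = -1.00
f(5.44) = -8.44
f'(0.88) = -1.00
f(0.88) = -3.88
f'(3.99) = -1.00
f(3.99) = -6.99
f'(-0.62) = -1.00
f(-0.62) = -2.38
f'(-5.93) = -1.00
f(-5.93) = 2.93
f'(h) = -1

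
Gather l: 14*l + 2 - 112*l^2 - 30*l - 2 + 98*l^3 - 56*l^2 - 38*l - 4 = 98*l^3 - 168*l^2 - 54*l - 4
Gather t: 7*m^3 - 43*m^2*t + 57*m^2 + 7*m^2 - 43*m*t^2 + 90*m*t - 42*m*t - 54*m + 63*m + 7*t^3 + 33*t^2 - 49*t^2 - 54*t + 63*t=7*m^3 + 64*m^2 + 9*m + 7*t^3 + t^2*(-43*m - 16) + t*(-43*m^2 + 48*m + 9)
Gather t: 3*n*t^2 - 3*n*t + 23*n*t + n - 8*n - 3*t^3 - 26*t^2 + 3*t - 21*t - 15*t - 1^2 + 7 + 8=-7*n - 3*t^3 + t^2*(3*n - 26) + t*(20*n - 33) + 14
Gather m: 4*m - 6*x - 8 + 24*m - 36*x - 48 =28*m - 42*x - 56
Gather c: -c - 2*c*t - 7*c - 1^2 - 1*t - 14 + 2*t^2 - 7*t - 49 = c*(-2*t - 8) + 2*t^2 - 8*t - 64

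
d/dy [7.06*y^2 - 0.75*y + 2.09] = 14.12*y - 0.75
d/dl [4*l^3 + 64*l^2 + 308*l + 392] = 12*l^2 + 128*l + 308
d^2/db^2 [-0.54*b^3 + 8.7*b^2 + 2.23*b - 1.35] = 17.4 - 3.24*b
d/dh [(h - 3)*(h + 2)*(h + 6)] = 3*h^2 + 10*h - 12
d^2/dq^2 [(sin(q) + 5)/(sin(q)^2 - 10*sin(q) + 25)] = (-sin(q)^3 - 40*sin(q)^2 - 73*sin(q) + 50)/(sin(q) - 5)^4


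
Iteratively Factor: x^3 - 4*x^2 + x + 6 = (x + 1)*(x^2 - 5*x + 6) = (x - 2)*(x + 1)*(x - 3)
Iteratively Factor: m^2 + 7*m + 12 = (m + 4)*(m + 3)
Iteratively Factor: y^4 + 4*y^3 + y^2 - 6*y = (y - 1)*(y^3 + 5*y^2 + 6*y) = (y - 1)*(y + 2)*(y^2 + 3*y) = y*(y - 1)*(y + 2)*(y + 3)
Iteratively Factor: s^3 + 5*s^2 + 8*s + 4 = (s + 2)*(s^2 + 3*s + 2) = (s + 2)^2*(s + 1)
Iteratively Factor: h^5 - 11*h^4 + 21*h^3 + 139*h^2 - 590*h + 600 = (h - 2)*(h^4 - 9*h^3 + 3*h^2 + 145*h - 300) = (h - 3)*(h - 2)*(h^3 - 6*h^2 - 15*h + 100) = (h - 3)*(h - 2)*(h + 4)*(h^2 - 10*h + 25) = (h - 5)*(h - 3)*(h - 2)*(h + 4)*(h - 5)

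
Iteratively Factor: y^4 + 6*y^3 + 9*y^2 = (y)*(y^3 + 6*y^2 + 9*y) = y*(y + 3)*(y^2 + 3*y) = y*(y + 3)^2*(y)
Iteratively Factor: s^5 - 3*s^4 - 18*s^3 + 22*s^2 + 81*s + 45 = (s + 3)*(s^4 - 6*s^3 + 22*s + 15) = (s + 1)*(s + 3)*(s^3 - 7*s^2 + 7*s + 15) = (s - 5)*(s + 1)*(s + 3)*(s^2 - 2*s - 3) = (s - 5)*(s + 1)^2*(s + 3)*(s - 3)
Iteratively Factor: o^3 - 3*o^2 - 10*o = (o + 2)*(o^2 - 5*o) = o*(o + 2)*(o - 5)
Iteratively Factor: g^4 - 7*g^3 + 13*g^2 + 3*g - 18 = (g + 1)*(g^3 - 8*g^2 + 21*g - 18) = (g - 3)*(g + 1)*(g^2 - 5*g + 6) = (g - 3)^2*(g + 1)*(g - 2)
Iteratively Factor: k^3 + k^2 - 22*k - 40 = (k - 5)*(k^2 + 6*k + 8) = (k - 5)*(k + 2)*(k + 4)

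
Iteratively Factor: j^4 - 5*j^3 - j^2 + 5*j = (j)*(j^3 - 5*j^2 - j + 5) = j*(j - 5)*(j^2 - 1) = j*(j - 5)*(j - 1)*(j + 1)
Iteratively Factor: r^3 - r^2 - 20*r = (r)*(r^2 - r - 20) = r*(r - 5)*(r + 4)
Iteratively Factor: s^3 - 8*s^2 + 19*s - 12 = (s - 4)*(s^2 - 4*s + 3) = (s - 4)*(s - 3)*(s - 1)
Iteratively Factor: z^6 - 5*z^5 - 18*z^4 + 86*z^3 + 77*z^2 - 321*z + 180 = (z + 3)*(z^5 - 8*z^4 + 6*z^3 + 68*z^2 - 127*z + 60) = (z + 3)^2*(z^4 - 11*z^3 + 39*z^2 - 49*z + 20) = (z - 1)*(z + 3)^2*(z^3 - 10*z^2 + 29*z - 20) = (z - 4)*(z - 1)*(z + 3)^2*(z^2 - 6*z + 5) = (z - 5)*(z - 4)*(z - 1)*(z + 3)^2*(z - 1)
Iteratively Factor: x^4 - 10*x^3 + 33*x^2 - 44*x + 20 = (x - 2)*(x^3 - 8*x^2 + 17*x - 10) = (x - 2)^2*(x^2 - 6*x + 5) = (x - 5)*(x - 2)^2*(x - 1)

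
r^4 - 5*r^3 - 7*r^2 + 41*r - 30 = (r - 5)*(r - 2)*(r - 1)*(r + 3)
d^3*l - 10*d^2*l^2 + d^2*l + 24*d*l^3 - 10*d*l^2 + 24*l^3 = (d - 6*l)*(d - 4*l)*(d*l + l)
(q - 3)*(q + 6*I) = q^2 - 3*q + 6*I*q - 18*I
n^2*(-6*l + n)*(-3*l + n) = 18*l^2*n^2 - 9*l*n^3 + n^4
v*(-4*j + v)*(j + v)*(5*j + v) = -20*j^3*v - 19*j^2*v^2 + 2*j*v^3 + v^4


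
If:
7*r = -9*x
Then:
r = -9*x/7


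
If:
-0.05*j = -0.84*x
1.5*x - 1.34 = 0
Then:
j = 15.01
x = 0.89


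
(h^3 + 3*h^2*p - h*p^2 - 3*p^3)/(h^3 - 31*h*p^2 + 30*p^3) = (-h^2 - 4*h*p - 3*p^2)/(-h^2 - h*p + 30*p^2)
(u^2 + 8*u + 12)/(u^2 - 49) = (u^2 + 8*u + 12)/(u^2 - 49)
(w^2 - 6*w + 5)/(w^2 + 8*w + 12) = (w^2 - 6*w + 5)/(w^2 + 8*w + 12)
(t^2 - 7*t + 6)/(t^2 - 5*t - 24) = (-t^2 + 7*t - 6)/(-t^2 + 5*t + 24)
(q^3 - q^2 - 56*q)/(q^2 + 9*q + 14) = q*(q - 8)/(q + 2)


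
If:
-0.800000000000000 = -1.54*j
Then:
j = 0.52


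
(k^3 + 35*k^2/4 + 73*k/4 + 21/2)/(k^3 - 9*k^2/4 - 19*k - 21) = (k^2 + 7*k + 6)/(k^2 - 4*k - 12)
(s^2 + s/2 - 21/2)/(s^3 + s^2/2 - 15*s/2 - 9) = (2*s + 7)/(2*s^2 + 7*s + 6)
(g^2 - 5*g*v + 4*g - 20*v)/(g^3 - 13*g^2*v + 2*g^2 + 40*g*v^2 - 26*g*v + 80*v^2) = (-g - 4)/(-g^2 + 8*g*v - 2*g + 16*v)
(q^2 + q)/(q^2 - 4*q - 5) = q/(q - 5)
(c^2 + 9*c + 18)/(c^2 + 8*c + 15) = (c + 6)/(c + 5)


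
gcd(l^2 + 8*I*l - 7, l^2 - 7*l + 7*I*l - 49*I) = l + 7*I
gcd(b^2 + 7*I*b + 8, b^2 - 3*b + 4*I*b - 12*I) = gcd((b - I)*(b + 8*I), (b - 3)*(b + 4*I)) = 1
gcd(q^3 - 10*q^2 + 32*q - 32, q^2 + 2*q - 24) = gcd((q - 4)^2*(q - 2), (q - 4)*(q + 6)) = q - 4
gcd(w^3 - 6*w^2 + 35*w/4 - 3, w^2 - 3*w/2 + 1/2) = w - 1/2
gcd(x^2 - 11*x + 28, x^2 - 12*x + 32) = x - 4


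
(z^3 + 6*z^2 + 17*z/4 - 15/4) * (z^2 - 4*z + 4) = z^5 + 2*z^4 - 63*z^3/4 + 13*z^2/4 + 32*z - 15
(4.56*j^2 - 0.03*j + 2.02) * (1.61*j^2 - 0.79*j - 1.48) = 7.3416*j^4 - 3.6507*j^3 - 3.4729*j^2 - 1.5514*j - 2.9896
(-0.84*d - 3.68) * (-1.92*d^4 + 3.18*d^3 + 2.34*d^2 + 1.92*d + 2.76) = 1.6128*d^5 + 4.3944*d^4 - 13.668*d^3 - 10.224*d^2 - 9.384*d - 10.1568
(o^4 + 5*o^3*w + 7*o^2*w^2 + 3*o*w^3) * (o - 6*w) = o^5 - o^4*w - 23*o^3*w^2 - 39*o^2*w^3 - 18*o*w^4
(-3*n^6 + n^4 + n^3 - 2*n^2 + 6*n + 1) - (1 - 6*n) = -3*n^6 + n^4 + n^3 - 2*n^2 + 12*n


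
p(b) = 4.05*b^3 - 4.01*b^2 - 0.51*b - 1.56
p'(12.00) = 1652.85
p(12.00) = 6413.28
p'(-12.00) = 1845.33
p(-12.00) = -7571.28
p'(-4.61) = 294.68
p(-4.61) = -481.22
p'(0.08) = -1.07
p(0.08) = -1.62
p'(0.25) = -1.76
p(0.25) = -1.87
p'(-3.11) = 141.95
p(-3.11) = -160.58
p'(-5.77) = 450.27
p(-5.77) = -910.13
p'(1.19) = 7.15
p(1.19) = -1.02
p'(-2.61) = 103.19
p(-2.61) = -99.55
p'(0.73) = 0.11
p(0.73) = -2.49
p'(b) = 12.15*b^2 - 8.02*b - 0.51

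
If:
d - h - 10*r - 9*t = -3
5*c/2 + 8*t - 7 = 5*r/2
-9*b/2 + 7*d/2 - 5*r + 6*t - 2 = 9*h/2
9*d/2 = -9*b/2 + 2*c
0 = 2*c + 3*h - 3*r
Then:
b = 77/75 - 23*t/75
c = 7374/2225 - 9876*t/2225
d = 993/2225 - 3707*t/2225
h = 3828*t/2225 - 3772/2225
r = 1144/2225 - 2756*t/2225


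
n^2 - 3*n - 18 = (n - 6)*(n + 3)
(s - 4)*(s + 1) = s^2 - 3*s - 4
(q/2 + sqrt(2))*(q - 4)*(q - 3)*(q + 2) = q^4/2 - 5*q^3/2 + sqrt(2)*q^3 - 5*sqrt(2)*q^2 - q^2 - 2*sqrt(2)*q + 12*q + 24*sqrt(2)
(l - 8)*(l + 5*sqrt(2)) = l^2 - 8*l + 5*sqrt(2)*l - 40*sqrt(2)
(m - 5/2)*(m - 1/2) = m^2 - 3*m + 5/4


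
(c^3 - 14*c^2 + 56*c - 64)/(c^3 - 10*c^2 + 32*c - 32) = (c - 8)/(c - 4)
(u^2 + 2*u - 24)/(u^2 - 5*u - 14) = (-u^2 - 2*u + 24)/(-u^2 + 5*u + 14)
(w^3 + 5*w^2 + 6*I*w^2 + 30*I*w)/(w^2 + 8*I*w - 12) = w*(w + 5)/(w + 2*I)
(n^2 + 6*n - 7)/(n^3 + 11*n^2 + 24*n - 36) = (n + 7)/(n^2 + 12*n + 36)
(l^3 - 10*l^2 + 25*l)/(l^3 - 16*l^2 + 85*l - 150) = l/(l - 6)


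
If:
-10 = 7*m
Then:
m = -10/7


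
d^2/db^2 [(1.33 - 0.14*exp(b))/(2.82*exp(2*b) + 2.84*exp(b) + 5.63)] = (-1.113336*exp(4*b) + 43.428*exp(3*b) + 45.291456*exp(2*b) - 71.497776*exp(b) - 25.703202)*exp(b)/(22.425768*exp(6*b) + 67.754448*exp(5*b) + 202.551012*exp(4*b) + 293.443568*exp(3*b) + 404.383758*exp(2*b) + 270.057588*exp(b) + 178.453547)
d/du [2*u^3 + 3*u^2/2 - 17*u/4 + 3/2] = 6*u^2 + 3*u - 17/4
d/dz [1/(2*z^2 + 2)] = -z/(z^2 + 1)^2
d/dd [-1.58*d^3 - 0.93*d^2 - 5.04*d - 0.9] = -4.74*d^2 - 1.86*d - 5.04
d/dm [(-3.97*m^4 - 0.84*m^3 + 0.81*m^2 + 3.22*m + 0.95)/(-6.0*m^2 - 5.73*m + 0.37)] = (47.64*m^5 + 73.2843*m^4 + 3.7508*m^3 + 13.7463*m^2 + 11.9994*m + 6.6349)/(36.0*m^4 + 68.76*m^3 + 28.3929*m^2 - 4.2402*m + 0.1369)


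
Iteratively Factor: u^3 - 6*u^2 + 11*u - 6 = (u - 1)*(u^2 - 5*u + 6) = (u - 3)*(u - 1)*(u - 2)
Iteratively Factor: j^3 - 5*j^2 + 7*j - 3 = (j - 1)*(j^2 - 4*j + 3) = (j - 1)^2*(j - 3)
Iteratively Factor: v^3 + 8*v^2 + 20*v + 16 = (v + 4)*(v^2 + 4*v + 4) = (v + 2)*(v + 4)*(v + 2)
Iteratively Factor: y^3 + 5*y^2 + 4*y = (y)*(y^2 + 5*y + 4) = y*(y + 4)*(y + 1)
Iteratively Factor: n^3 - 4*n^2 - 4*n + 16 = (n + 2)*(n^2 - 6*n + 8) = (n - 4)*(n + 2)*(n - 2)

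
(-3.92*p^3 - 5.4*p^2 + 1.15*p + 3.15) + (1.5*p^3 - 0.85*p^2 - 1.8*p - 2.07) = -2.42*p^3 - 6.25*p^2 - 0.65*p + 1.08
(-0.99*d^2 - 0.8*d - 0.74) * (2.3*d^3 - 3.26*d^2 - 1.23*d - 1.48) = -2.277*d^5 + 1.3874*d^4 + 2.1237*d^3 + 4.8616*d^2 + 2.0942*d + 1.0952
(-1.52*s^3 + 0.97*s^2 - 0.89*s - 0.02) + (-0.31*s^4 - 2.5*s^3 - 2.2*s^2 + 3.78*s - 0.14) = -0.31*s^4 - 4.02*s^3 - 1.23*s^2 + 2.89*s - 0.16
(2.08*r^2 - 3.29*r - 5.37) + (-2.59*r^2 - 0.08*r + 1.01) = -0.51*r^2 - 3.37*r - 4.36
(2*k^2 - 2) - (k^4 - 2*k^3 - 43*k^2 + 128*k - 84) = -k^4 + 2*k^3 + 45*k^2 - 128*k + 82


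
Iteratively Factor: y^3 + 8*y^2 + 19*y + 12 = (y + 3)*(y^2 + 5*y + 4) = (y + 1)*(y + 3)*(y + 4)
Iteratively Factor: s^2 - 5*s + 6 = (s - 2)*(s - 3)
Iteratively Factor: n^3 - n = (n)*(n^2 - 1) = n*(n - 1)*(n + 1)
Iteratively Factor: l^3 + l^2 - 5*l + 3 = (l - 1)*(l^2 + 2*l - 3) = (l - 1)*(l + 3)*(l - 1)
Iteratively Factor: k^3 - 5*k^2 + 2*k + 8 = (k - 2)*(k^2 - 3*k - 4) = (k - 4)*(k - 2)*(k + 1)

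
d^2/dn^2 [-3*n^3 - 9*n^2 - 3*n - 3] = -18*n - 18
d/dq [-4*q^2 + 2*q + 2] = 2 - 8*q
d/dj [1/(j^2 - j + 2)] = (1 - 2*j)/(j^2 - j + 2)^2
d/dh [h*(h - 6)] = 2*h - 6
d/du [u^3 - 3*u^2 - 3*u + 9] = 3*u^2 - 6*u - 3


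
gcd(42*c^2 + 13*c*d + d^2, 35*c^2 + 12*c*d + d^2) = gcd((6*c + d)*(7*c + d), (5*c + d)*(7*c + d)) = 7*c + d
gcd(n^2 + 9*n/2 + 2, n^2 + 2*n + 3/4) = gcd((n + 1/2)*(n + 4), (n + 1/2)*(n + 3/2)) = n + 1/2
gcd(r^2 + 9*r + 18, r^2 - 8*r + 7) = 1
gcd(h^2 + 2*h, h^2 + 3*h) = h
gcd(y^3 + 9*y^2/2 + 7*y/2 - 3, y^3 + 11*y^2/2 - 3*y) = y - 1/2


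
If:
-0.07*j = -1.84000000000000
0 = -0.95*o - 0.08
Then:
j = 26.29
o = -0.08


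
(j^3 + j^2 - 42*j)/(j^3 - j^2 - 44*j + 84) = j/(j - 2)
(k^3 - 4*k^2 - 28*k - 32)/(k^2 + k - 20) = (k^3 - 4*k^2 - 28*k - 32)/(k^2 + k - 20)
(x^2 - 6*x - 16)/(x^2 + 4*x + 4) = (x - 8)/(x + 2)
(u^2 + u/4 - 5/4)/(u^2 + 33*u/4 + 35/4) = (u - 1)/(u + 7)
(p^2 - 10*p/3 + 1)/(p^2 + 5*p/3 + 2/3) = (3*p^2 - 10*p + 3)/(3*p^2 + 5*p + 2)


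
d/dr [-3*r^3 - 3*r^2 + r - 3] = -9*r^2 - 6*r + 1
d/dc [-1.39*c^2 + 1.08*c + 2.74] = 1.08 - 2.78*c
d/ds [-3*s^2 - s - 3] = -6*s - 1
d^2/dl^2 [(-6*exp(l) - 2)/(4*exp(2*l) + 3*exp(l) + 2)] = (-96*exp(4*l) - 56*exp(3*l) + 216*exp(2*l) + 82*exp(l) - 12)*exp(l)/(64*exp(6*l) + 144*exp(5*l) + 204*exp(4*l) + 171*exp(3*l) + 102*exp(2*l) + 36*exp(l) + 8)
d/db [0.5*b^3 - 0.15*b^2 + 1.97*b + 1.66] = 1.5*b^2 - 0.3*b + 1.97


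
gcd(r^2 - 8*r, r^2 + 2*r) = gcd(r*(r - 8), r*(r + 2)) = r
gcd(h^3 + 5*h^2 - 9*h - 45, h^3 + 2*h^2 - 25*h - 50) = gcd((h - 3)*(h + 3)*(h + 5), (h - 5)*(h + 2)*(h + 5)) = h + 5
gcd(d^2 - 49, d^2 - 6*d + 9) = 1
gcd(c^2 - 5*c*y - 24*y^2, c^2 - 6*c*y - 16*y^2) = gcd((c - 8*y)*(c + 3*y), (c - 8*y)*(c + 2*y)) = -c + 8*y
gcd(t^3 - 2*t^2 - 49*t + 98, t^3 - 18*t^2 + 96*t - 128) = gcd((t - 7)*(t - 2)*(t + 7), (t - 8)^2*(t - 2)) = t - 2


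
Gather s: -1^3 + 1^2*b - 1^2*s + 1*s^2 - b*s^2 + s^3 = b + s^3 + s^2*(1 - b) - s - 1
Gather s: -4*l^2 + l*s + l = -4*l^2 + l*s + l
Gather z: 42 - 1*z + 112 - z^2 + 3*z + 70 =-z^2 + 2*z + 224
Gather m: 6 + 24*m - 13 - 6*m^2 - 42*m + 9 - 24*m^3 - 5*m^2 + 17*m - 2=-24*m^3 - 11*m^2 - m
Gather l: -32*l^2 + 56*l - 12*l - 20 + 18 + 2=-32*l^2 + 44*l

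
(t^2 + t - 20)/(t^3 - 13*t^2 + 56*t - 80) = (t + 5)/(t^2 - 9*t + 20)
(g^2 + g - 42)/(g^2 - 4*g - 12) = (g + 7)/(g + 2)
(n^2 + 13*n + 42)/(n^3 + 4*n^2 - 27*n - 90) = (n + 7)/(n^2 - 2*n - 15)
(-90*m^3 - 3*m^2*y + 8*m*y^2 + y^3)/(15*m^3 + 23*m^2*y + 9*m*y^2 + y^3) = (-18*m^2 + 3*m*y + y^2)/(3*m^2 + 4*m*y + y^2)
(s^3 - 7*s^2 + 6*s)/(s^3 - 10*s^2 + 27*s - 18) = s/(s - 3)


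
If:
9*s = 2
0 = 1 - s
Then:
No Solution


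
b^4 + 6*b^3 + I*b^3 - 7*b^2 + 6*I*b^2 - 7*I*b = b*(b - 1)*(b + 7)*(b + I)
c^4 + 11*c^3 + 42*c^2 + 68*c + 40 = (c + 2)^3*(c + 5)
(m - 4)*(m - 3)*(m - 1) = m^3 - 8*m^2 + 19*m - 12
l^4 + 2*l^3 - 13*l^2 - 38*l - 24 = (l - 4)*(l + 1)*(l + 2)*(l + 3)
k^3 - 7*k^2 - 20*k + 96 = (k - 8)*(k - 3)*(k + 4)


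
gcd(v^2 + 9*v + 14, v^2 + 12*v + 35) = v + 7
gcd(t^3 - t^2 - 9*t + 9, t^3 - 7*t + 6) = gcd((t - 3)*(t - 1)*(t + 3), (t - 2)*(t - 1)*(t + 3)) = t^2 + 2*t - 3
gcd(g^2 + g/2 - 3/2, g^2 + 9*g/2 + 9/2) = g + 3/2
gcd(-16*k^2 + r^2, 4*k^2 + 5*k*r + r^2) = 4*k + r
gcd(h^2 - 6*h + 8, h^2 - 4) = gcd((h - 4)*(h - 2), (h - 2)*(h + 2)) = h - 2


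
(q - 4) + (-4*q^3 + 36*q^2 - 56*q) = -4*q^3 + 36*q^2 - 55*q - 4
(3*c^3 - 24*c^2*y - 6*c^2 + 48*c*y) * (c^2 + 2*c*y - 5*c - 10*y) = 3*c^5 - 18*c^4*y - 21*c^4 - 48*c^3*y^2 + 126*c^3*y + 30*c^3 + 336*c^2*y^2 - 180*c^2*y - 480*c*y^2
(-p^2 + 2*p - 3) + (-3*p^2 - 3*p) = -4*p^2 - p - 3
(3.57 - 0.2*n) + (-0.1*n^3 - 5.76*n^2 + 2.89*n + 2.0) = -0.1*n^3 - 5.76*n^2 + 2.69*n + 5.57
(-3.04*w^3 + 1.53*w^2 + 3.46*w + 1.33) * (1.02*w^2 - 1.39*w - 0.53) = -3.1008*w^5 + 5.7862*w^4 + 3.0137*w^3 - 4.2637*w^2 - 3.6825*w - 0.7049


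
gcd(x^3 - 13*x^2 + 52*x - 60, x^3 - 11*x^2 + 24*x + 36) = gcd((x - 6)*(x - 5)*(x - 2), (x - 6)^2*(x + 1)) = x - 6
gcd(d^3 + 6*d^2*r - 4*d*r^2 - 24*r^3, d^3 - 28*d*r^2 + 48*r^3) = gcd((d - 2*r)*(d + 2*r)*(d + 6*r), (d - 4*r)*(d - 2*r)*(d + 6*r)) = -d^2 - 4*d*r + 12*r^2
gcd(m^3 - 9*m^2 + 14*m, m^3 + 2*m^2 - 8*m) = m^2 - 2*m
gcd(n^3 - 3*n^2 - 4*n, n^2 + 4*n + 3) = n + 1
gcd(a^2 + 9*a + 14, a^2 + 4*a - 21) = a + 7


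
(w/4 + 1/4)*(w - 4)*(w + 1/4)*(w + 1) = w^4/4 - 7*w^3/16 - 15*w^2/8 - 23*w/16 - 1/4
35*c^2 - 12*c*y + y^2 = (-7*c + y)*(-5*c + y)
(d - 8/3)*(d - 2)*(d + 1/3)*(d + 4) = d^4 - d^3/3 - 122*d^2/9 + 152*d/9 + 64/9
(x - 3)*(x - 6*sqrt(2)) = x^2 - 6*sqrt(2)*x - 3*x + 18*sqrt(2)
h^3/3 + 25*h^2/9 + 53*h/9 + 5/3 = (h/3 + 1)*(h + 1/3)*(h + 5)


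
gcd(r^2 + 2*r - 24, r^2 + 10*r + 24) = r + 6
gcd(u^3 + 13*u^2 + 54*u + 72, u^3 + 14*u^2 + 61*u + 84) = u^2 + 7*u + 12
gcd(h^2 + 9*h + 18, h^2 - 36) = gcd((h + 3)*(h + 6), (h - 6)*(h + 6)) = h + 6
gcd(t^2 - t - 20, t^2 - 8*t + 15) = t - 5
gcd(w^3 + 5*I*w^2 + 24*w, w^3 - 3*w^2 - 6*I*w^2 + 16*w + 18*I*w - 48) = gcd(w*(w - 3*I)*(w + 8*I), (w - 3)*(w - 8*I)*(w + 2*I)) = 1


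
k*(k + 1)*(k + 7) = k^3 + 8*k^2 + 7*k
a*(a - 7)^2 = a^3 - 14*a^2 + 49*a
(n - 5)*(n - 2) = n^2 - 7*n + 10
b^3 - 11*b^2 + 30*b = b*(b - 6)*(b - 5)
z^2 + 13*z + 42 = (z + 6)*(z + 7)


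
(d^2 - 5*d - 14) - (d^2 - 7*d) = 2*d - 14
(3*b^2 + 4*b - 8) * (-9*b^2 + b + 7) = -27*b^4 - 33*b^3 + 97*b^2 + 20*b - 56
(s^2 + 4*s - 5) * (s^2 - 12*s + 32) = s^4 - 8*s^3 - 21*s^2 + 188*s - 160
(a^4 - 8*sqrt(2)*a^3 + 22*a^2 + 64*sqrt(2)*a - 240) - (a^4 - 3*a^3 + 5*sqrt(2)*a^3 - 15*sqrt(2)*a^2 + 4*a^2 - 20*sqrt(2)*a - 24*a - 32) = -13*sqrt(2)*a^3 + 3*a^3 + 18*a^2 + 15*sqrt(2)*a^2 + 24*a + 84*sqrt(2)*a - 208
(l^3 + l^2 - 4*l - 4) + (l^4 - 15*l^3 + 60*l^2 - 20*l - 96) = l^4 - 14*l^3 + 61*l^2 - 24*l - 100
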